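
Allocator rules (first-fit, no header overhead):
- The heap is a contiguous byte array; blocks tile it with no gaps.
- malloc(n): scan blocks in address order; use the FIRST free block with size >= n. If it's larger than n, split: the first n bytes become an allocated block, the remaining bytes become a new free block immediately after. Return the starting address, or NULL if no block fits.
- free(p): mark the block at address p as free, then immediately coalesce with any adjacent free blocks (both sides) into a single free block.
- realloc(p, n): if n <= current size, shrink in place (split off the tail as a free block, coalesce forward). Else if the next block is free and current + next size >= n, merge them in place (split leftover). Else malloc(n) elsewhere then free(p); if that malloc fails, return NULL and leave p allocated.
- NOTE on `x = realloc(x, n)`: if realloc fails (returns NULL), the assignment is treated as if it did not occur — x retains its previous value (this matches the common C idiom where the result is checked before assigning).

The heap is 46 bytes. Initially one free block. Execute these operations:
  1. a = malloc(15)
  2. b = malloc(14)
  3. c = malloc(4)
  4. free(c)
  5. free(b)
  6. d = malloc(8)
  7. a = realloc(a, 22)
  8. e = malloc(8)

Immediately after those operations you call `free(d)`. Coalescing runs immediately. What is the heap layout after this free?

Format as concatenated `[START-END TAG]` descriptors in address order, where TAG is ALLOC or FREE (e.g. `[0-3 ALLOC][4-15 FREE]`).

Op 1: a = malloc(15) -> a = 0; heap: [0-14 ALLOC][15-45 FREE]
Op 2: b = malloc(14) -> b = 15; heap: [0-14 ALLOC][15-28 ALLOC][29-45 FREE]
Op 3: c = malloc(4) -> c = 29; heap: [0-14 ALLOC][15-28 ALLOC][29-32 ALLOC][33-45 FREE]
Op 4: free(c) -> (freed c); heap: [0-14 ALLOC][15-28 ALLOC][29-45 FREE]
Op 5: free(b) -> (freed b); heap: [0-14 ALLOC][15-45 FREE]
Op 6: d = malloc(8) -> d = 15; heap: [0-14 ALLOC][15-22 ALLOC][23-45 FREE]
Op 7: a = realloc(a, 22) -> a = 23; heap: [0-14 FREE][15-22 ALLOC][23-44 ALLOC][45-45 FREE]
Op 8: e = malloc(8) -> e = 0; heap: [0-7 ALLOC][8-14 FREE][15-22 ALLOC][23-44 ALLOC][45-45 FREE]
free(d): d = 15 -> block [15-22 ALLOC]; mark free, coalesce with adjacent free neighbors -> [0-7 ALLOC][8-22 FREE][23-44 ALLOC][45-45 FREE]

Answer: [0-7 ALLOC][8-22 FREE][23-44 ALLOC][45-45 FREE]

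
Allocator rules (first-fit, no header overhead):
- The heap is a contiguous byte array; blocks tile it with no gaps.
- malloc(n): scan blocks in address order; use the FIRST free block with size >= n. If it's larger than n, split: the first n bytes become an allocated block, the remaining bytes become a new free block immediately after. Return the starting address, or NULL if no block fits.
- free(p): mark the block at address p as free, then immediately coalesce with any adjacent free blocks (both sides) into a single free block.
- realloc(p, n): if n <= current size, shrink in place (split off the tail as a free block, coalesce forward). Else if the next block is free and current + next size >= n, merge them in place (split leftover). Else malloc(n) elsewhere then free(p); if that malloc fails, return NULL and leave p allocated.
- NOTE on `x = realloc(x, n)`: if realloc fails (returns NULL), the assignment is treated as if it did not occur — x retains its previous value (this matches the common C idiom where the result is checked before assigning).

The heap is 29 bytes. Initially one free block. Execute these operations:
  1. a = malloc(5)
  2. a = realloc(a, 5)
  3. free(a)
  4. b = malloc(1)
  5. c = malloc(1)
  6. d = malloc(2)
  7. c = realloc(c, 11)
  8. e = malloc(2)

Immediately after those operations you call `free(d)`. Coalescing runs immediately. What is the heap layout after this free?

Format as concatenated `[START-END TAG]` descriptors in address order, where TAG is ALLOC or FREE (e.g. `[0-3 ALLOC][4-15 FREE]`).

Op 1: a = malloc(5) -> a = 0; heap: [0-4 ALLOC][5-28 FREE]
Op 2: a = realloc(a, 5) -> a = 0; heap: [0-4 ALLOC][5-28 FREE]
Op 3: free(a) -> (freed a); heap: [0-28 FREE]
Op 4: b = malloc(1) -> b = 0; heap: [0-0 ALLOC][1-28 FREE]
Op 5: c = malloc(1) -> c = 1; heap: [0-0 ALLOC][1-1 ALLOC][2-28 FREE]
Op 6: d = malloc(2) -> d = 2; heap: [0-0 ALLOC][1-1 ALLOC][2-3 ALLOC][4-28 FREE]
Op 7: c = realloc(c, 11) -> c = 4; heap: [0-0 ALLOC][1-1 FREE][2-3 ALLOC][4-14 ALLOC][15-28 FREE]
Op 8: e = malloc(2) -> e = 15; heap: [0-0 ALLOC][1-1 FREE][2-3 ALLOC][4-14 ALLOC][15-16 ALLOC][17-28 FREE]
free(d): d = 2 -> block [2-3 ALLOC]; mark free, coalesce with adjacent free neighbors -> [0-0 ALLOC][1-3 FREE][4-14 ALLOC][15-16 ALLOC][17-28 FREE]

Answer: [0-0 ALLOC][1-3 FREE][4-14 ALLOC][15-16 ALLOC][17-28 FREE]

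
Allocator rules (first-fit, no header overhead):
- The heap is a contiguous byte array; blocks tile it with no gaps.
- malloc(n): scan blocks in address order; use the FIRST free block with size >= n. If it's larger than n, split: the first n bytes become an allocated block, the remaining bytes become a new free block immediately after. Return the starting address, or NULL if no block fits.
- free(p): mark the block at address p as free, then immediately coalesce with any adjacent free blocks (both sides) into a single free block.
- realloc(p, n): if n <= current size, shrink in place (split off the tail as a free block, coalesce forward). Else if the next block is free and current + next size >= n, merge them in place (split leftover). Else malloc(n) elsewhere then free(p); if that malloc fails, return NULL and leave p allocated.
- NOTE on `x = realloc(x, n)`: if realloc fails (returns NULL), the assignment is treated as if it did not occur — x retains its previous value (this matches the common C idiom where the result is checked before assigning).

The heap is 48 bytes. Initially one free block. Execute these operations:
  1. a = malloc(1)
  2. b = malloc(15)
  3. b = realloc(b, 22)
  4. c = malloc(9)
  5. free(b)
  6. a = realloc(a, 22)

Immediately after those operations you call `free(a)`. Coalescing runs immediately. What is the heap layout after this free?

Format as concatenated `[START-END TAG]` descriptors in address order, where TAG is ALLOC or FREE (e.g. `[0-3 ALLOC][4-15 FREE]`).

Answer: [0-22 FREE][23-31 ALLOC][32-47 FREE]

Derivation:
Op 1: a = malloc(1) -> a = 0; heap: [0-0 ALLOC][1-47 FREE]
Op 2: b = malloc(15) -> b = 1; heap: [0-0 ALLOC][1-15 ALLOC][16-47 FREE]
Op 3: b = realloc(b, 22) -> b = 1; heap: [0-0 ALLOC][1-22 ALLOC][23-47 FREE]
Op 4: c = malloc(9) -> c = 23; heap: [0-0 ALLOC][1-22 ALLOC][23-31 ALLOC][32-47 FREE]
Op 5: free(b) -> (freed b); heap: [0-0 ALLOC][1-22 FREE][23-31 ALLOC][32-47 FREE]
Op 6: a = realloc(a, 22) -> a = 0; heap: [0-21 ALLOC][22-22 FREE][23-31 ALLOC][32-47 FREE]
free(a): a = 0 -> block [0-21 ALLOC]; mark free, coalesce with adjacent free neighbors -> [0-22 FREE][23-31 ALLOC][32-47 FREE]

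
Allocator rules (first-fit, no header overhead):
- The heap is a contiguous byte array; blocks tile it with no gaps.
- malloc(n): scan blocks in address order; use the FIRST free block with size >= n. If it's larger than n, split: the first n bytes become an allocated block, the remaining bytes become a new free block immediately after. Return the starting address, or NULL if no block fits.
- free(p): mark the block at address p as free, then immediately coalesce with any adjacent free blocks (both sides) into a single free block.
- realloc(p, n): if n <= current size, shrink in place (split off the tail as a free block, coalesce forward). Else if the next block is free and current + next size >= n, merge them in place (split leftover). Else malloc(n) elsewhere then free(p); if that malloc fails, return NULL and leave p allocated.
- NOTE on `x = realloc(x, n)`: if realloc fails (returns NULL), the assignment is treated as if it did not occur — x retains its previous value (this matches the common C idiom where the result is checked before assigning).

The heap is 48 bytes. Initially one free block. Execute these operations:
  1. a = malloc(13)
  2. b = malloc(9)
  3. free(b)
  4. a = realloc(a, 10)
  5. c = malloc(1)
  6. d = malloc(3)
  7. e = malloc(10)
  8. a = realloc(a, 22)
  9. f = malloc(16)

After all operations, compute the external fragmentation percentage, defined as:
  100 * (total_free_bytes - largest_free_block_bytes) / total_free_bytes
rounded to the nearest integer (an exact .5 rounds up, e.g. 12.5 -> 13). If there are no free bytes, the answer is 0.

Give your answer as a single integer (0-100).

Op 1: a = malloc(13) -> a = 0; heap: [0-12 ALLOC][13-47 FREE]
Op 2: b = malloc(9) -> b = 13; heap: [0-12 ALLOC][13-21 ALLOC][22-47 FREE]
Op 3: free(b) -> (freed b); heap: [0-12 ALLOC][13-47 FREE]
Op 4: a = realloc(a, 10) -> a = 0; heap: [0-9 ALLOC][10-47 FREE]
Op 5: c = malloc(1) -> c = 10; heap: [0-9 ALLOC][10-10 ALLOC][11-47 FREE]
Op 6: d = malloc(3) -> d = 11; heap: [0-9 ALLOC][10-10 ALLOC][11-13 ALLOC][14-47 FREE]
Op 7: e = malloc(10) -> e = 14; heap: [0-9 ALLOC][10-10 ALLOC][11-13 ALLOC][14-23 ALLOC][24-47 FREE]
Op 8: a = realloc(a, 22) -> a = 24; heap: [0-9 FREE][10-10 ALLOC][11-13 ALLOC][14-23 ALLOC][24-45 ALLOC][46-47 FREE]
Op 9: f = malloc(16) -> f = NULL; heap: [0-9 FREE][10-10 ALLOC][11-13 ALLOC][14-23 ALLOC][24-45 ALLOC][46-47 FREE]
Free blocks: [10 2] total_free=12 largest=10 -> 100*(12-10)/12 = 200/12 ≈ 16.667 -> rounds to 17

Answer: 17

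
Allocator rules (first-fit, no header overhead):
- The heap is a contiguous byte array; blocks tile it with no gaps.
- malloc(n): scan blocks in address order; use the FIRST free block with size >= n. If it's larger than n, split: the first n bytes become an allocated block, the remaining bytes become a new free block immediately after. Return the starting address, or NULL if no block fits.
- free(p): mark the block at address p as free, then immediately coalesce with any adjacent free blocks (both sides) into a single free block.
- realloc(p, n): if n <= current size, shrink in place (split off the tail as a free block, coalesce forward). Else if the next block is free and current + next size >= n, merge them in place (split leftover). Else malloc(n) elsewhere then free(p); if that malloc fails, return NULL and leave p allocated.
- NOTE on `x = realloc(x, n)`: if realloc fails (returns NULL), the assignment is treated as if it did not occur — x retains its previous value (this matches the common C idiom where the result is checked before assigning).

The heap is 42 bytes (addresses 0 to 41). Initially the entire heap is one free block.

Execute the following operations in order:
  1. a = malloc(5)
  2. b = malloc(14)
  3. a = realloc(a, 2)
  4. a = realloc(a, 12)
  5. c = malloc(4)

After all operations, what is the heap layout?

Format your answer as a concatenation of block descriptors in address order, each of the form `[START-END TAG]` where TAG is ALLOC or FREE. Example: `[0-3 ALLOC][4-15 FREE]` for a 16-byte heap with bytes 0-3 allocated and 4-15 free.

Answer: [0-3 ALLOC][4-4 FREE][5-18 ALLOC][19-30 ALLOC][31-41 FREE]

Derivation:
Op 1: a = malloc(5) -> a = 0; heap: [0-4 ALLOC][5-41 FREE]
Op 2: b = malloc(14) -> b = 5; heap: [0-4 ALLOC][5-18 ALLOC][19-41 FREE]
Op 3: a = realloc(a, 2) -> a = 0; heap: [0-1 ALLOC][2-4 FREE][5-18 ALLOC][19-41 FREE]
Op 4: a = realloc(a, 12) -> a = 19; heap: [0-4 FREE][5-18 ALLOC][19-30 ALLOC][31-41 FREE]
Op 5: c = malloc(4) -> c = 0; heap: [0-3 ALLOC][4-4 FREE][5-18 ALLOC][19-30 ALLOC][31-41 FREE]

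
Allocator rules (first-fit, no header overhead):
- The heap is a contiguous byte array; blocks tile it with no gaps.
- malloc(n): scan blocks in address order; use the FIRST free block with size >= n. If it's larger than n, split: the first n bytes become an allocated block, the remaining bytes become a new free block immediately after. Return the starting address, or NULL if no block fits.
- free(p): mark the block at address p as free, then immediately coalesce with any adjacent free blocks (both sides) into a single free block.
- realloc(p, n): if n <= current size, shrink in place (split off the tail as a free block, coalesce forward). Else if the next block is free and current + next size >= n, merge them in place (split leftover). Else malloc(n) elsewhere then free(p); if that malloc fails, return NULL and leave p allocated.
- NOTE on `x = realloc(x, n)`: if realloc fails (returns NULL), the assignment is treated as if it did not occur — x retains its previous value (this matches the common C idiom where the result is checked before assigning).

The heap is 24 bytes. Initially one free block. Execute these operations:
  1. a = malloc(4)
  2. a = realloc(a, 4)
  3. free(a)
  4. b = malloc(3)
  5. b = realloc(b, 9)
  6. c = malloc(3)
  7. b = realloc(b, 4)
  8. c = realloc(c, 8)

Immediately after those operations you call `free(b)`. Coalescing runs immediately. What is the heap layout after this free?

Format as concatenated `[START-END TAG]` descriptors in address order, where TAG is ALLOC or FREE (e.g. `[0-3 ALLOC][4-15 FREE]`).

Answer: [0-8 FREE][9-16 ALLOC][17-23 FREE]

Derivation:
Op 1: a = malloc(4) -> a = 0; heap: [0-3 ALLOC][4-23 FREE]
Op 2: a = realloc(a, 4) -> a = 0; heap: [0-3 ALLOC][4-23 FREE]
Op 3: free(a) -> (freed a); heap: [0-23 FREE]
Op 4: b = malloc(3) -> b = 0; heap: [0-2 ALLOC][3-23 FREE]
Op 5: b = realloc(b, 9) -> b = 0; heap: [0-8 ALLOC][9-23 FREE]
Op 6: c = malloc(3) -> c = 9; heap: [0-8 ALLOC][9-11 ALLOC][12-23 FREE]
Op 7: b = realloc(b, 4) -> b = 0; heap: [0-3 ALLOC][4-8 FREE][9-11 ALLOC][12-23 FREE]
Op 8: c = realloc(c, 8) -> c = 9; heap: [0-3 ALLOC][4-8 FREE][9-16 ALLOC][17-23 FREE]
free(b): b = 0 -> block [0-3 ALLOC]; mark free, coalesce with adjacent free neighbors -> [0-8 FREE][9-16 ALLOC][17-23 FREE]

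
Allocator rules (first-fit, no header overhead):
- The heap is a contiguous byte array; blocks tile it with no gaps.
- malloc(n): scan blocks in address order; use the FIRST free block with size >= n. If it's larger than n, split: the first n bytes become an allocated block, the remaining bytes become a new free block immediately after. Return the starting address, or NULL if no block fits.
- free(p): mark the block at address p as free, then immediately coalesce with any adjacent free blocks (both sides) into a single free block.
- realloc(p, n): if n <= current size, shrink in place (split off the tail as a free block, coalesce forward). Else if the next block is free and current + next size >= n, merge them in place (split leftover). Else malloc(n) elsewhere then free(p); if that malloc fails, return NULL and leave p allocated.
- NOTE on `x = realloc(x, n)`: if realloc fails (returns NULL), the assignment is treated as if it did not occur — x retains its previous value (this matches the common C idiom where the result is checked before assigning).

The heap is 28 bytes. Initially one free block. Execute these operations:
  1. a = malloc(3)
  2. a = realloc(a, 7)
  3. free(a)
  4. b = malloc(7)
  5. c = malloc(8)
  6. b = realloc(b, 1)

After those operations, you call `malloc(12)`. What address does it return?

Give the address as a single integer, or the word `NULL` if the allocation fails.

Op 1: a = malloc(3) -> a = 0; heap: [0-2 ALLOC][3-27 FREE]
Op 2: a = realloc(a, 7) -> a = 0; heap: [0-6 ALLOC][7-27 FREE]
Op 3: free(a) -> (freed a); heap: [0-27 FREE]
Op 4: b = malloc(7) -> b = 0; heap: [0-6 ALLOC][7-27 FREE]
Op 5: c = malloc(8) -> c = 7; heap: [0-6 ALLOC][7-14 ALLOC][15-27 FREE]
Op 6: b = realloc(b, 1) -> b = 0; heap: [0-0 ALLOC][1-6 FREE][7-14 ALLOC][15-27 FREE]
malloc(12): first-fit scan over [0-0 ALLOC][1-6 FREE][7-14 ALLOC][15-27 FREE] -> 15

Answer: 15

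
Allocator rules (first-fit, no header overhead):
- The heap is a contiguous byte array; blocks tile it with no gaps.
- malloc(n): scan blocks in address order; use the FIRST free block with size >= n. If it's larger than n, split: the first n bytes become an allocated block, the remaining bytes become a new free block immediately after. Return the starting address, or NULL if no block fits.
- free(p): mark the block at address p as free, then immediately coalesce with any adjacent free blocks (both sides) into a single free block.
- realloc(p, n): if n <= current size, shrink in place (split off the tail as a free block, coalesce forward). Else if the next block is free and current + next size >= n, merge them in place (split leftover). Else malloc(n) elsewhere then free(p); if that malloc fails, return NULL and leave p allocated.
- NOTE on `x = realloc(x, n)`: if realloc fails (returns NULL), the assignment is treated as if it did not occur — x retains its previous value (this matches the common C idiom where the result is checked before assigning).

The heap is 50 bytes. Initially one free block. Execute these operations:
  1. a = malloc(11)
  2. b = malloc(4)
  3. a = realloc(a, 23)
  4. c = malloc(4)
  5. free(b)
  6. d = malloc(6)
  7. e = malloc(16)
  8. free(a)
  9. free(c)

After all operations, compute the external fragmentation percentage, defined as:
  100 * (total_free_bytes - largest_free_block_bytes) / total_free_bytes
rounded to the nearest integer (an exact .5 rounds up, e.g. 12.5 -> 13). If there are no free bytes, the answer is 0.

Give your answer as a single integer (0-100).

Op 1: a = malloc(11) -> a = 0; heap: [0-10 ALLOC][11-49 FREE]
Op 2: b = malloc(4) -> b = 11; heap: [0-10 ALLOC][11-14 ALLOC][15-49 FREE]
Op 3: a = realloc(a, 23) -> a = 15; heap: [0-10 FREE][11-14 ALLOC][15-37 ALLOC][38-49 FREE]
Op 4: c = malloc(4) -> c = 0; heap: [0-3 ALLOC][4-10 FREE][11-14 ALLOC][15-37 ALLOC][38-49 FREE]
Op 5: free(b) -> (freed b); heap: [0-3 ALLOC][4-14 FREE][15-37 ALLOC][38-49 FREE]
Op 6: d = malloc(6) -> d = 4; heap: [0-3 ALLOC][4-9 ALLOC][10-14 FREE][15-37 ALLOC][38-49 FREE]
Op 7: e = malloc(16) -> e = NULL; heap: [0-3 ALLOC][4-9 ALLOC][10-14 FREE][15-37 ALLOC][38-49 FREE]
Op 8: free(a) -> (freed a); heap: [0-3 ALLOC][4-9 ALLOC][10-49 FREE]
Op 9: free(c) -> (freed c); heap: [0-3 FREE][4-9 ALLOC][10-49 FREE]
Free blocks: [4 40] total_free=44 largest=40 -> 100*(44-40)/44 = 400/44 ≈ 9.091 -> rounds to 9

Answer: 9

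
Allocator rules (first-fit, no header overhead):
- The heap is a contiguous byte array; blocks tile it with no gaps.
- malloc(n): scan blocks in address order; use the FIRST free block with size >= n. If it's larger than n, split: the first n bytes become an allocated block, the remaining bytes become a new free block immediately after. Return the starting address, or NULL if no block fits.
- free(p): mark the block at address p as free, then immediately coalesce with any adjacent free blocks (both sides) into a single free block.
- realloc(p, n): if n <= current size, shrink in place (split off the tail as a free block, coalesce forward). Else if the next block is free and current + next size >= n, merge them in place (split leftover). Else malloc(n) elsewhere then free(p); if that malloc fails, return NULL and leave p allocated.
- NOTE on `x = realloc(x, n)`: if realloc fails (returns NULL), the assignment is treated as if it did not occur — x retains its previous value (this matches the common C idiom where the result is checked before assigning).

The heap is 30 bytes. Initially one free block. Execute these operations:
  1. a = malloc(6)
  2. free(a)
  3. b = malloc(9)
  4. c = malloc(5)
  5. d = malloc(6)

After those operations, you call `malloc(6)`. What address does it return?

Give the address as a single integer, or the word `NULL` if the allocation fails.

Answer: 20

Derivation:
Op 1: a = malloc(6) -> a = 0; heap: [0-5 ALLOC][6-29 FREE]
Op 2: free(a) -> (freed a); heap: [0-29 FREE]
Op 3: b = malloc(9) -> b = 0; heap: [0-8 ALLOC][9-29 FREE]
Op 4: c = malloc(5) -> c = 9; heap: [0-8 ALLOC][9-13 ALLOC][14-29 FREE]
Op 5: d = malloc(6) -> d = 14; heap: [0-8 ALLOC][9-13 ALLOC][14-19 ALLOC][20-29 FREE]
malloc(6): first-fit scan over [0-8 ALLOC][9-13 ALLOC][14-19 ALLOC][20-29 FREE] -> 20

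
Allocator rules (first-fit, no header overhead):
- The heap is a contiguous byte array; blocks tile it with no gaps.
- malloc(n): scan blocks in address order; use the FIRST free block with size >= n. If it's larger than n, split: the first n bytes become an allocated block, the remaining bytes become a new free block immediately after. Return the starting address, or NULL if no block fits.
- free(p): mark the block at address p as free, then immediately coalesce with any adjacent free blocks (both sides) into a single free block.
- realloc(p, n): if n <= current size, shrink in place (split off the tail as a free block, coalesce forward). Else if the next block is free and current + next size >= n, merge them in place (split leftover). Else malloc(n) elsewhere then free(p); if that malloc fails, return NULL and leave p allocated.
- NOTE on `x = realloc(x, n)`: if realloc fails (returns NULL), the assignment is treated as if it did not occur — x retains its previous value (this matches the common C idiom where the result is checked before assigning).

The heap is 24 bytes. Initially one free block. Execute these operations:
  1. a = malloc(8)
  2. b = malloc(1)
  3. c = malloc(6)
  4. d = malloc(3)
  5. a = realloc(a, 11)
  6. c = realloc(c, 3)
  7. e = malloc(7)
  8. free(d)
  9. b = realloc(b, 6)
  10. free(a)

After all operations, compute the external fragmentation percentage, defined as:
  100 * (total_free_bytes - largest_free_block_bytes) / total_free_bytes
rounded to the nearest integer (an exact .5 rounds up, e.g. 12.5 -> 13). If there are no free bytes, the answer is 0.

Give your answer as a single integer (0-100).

Answer: 40

Derivation:
Op 1: a = malloc(8) -> a = 0; heap: [0-7 ALLOC][8-23 FREE]
Op 2: b = malloc(1) -> b = 8; heap: [0-7 ALLOC][8-8 ALLOC][9-23 FREE]
Op 3: c = malloc(6) -> c = 9; heap: [0-7 ALLOC][8-8 ALLOC][9-14 ALLOC][15-23 FREE]
Op 4: d = malloc(3) -> d = 15; heap: [0-7 ALLOC][8-8 ALLOC][9-14 ALLOC][15-17 ALLOC][18-23 FREE]
Op 5: a = realloc(a, 11) -> NULL (a unchanged); heap: [0-7 ALLOC][8-8 ALLOC][9-14 ALLOC][15-17 ALLOC][18-23 FREE]
Op 6: c = realloc(c, 3) -> c = 9; heap: [0-7 ALLOC][8-8 ALLOC][9-11 ALLOC][12-14 FREE][15-17 ALLOC][18-23 FREE]
Op 7: e = malloc(7) -> e = NULL; heap: [0-7 ALLOC][8-8 ALLOC][9-11 ALLOC][12-14 FREE][15-17 ALLOC][18-23 FREE]
Op 8: free(d) -> (freed d); heap: [0-7 ALLOC][8-8 ALLOC][9-11 ALLOC][12-23 FREE]
Op 9: b = realloc(b, 6) -> b = 12; heap: [0-7 ALLOC][8-8 FREE][9-11 ALLOC][12-17 ALLOC][18-23 FREE]
Op 10: free(a) -> (freed a); heap: [0-8 FREE][9-11 ALLOC][12-17 ALLOC][18-23 FREE]
Free blocks: [9 6] total_free=15 largest=9 -> 100*(15-9)/15 = 600/15 = 40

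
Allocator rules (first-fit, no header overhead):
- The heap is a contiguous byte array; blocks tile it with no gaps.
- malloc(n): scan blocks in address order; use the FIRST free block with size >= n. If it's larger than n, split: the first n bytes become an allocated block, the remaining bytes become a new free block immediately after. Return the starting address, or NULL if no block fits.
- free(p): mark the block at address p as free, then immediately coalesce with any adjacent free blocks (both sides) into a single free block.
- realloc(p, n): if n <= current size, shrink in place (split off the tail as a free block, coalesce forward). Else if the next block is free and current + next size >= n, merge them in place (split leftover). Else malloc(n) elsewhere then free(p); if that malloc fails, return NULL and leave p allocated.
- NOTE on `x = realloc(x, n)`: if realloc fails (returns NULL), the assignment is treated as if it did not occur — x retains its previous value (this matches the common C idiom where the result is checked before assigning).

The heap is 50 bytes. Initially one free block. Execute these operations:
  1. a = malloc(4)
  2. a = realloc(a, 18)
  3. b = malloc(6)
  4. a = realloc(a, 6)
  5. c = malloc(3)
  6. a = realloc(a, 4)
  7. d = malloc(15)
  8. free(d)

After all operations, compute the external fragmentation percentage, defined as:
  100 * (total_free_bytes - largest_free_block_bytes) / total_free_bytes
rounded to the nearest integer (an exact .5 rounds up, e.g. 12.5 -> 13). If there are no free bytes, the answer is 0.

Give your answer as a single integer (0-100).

Answer: 30

Derivation:
Op 1: a = malloc(4) -> a = 0; heap: [0-3 ALLOC][4-49 FREE]
Op 2: a = realloc(a, 18) -> a = 0; heap: [0-17 ALLOC][18-49 FREE]
Op 3: b = malloc(6) -> b = 18; heap: [0-17 ALLOC][18-23 ALLOC][24-49 FREE]
Op 4: a = realloc(a, 6) -> a = 0; heap: [0-5 ALLOC][6-17 FREE][18-23 ALLOC][24-49 FREE]
Op 5: c = malloc(3) -> c = 6; heap: [0-5 ALLOC][6-8 ALLOC][9-17 FREE][18-23 ALLOC][24-49 FREE]
Op 6: a = realloc(a, 4) -> a = 0; heap: [0-3 ALLOC][4-5 FREE][6-8 ALLOC][9-17 FREE][18-23 ALLOC][24-49 FREE]
Op 7: d = malloc(15) -> d = 24; heap: [0-3 ALLOC][4-5 FREE][6-8 ALLOC][9-17 FREE][18-23 ALLOC][24-38 ALLOC][39-49 FREE]
Op 8: free(d) -> (freed d); heap: [0-3 ALLOC][4-5 FREE][6-8 ALLOC][9-17 FREE][18-23 ALLOC][24-49 FREE]
Free blocks: [2 9 26] total_free=37 largest=26 -> 100*(37-26)/37 = 1100/37 ≈ 29.730 -> rounds to 30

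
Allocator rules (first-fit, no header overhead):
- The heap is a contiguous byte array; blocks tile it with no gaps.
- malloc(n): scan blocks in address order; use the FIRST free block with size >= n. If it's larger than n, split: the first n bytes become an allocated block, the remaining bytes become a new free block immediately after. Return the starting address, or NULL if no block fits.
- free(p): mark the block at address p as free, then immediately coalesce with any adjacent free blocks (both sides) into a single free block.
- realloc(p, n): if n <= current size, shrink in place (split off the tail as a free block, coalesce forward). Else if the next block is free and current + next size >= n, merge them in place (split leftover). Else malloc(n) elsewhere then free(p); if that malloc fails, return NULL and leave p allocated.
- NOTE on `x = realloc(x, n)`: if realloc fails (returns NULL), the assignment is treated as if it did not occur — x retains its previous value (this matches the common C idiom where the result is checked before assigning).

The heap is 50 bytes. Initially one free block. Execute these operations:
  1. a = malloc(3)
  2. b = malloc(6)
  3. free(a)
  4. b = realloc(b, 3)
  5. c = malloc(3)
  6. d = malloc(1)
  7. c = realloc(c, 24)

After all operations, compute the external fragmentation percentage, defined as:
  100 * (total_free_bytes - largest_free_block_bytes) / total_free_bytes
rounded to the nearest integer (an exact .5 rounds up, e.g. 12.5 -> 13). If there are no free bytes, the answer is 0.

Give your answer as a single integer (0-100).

Op 1: a = malloc(3) -> a = 0; heap: [0-2 ALLOC][3-49 FREE]
Op 2: b = malloc(6) -> b = 3; heap: [0-2 ALLOC][3-8 ALLOC][9-49 FREE]
Op 3: free(a) -> (freed a); heap: [0-2 FREE][3-8 ALLOC][9-49 FREE]
Op 4: b = realloc(b, 3) -> b = 3; heap: [0-2 FREE][3-5 ALLOC][6-49 FREE]
Op 5: c = malloc(3) -> c = 0; heap: [0-2 ALLOC][3-5 ALLOC][6-49 FREE]
Op 6: d = malloc(1) -> d = 6; heap: [0-2 ALLOC][3-5 ALLOC][6-6 ALLOC][7-49 FREE]
Op 7: c = realloc(c, 24) -> c = 7; heap: [0-2 FREE][3-5 ALLOC][6-6 ALLOC][7-30 ALLOC][31-49 FREE]
Free blocks: [3 19] total_free=22 largest=19 -> 100*(22-19)/22 = 300/22 ≈ 13.636 -> rounds to 14

Answer: 14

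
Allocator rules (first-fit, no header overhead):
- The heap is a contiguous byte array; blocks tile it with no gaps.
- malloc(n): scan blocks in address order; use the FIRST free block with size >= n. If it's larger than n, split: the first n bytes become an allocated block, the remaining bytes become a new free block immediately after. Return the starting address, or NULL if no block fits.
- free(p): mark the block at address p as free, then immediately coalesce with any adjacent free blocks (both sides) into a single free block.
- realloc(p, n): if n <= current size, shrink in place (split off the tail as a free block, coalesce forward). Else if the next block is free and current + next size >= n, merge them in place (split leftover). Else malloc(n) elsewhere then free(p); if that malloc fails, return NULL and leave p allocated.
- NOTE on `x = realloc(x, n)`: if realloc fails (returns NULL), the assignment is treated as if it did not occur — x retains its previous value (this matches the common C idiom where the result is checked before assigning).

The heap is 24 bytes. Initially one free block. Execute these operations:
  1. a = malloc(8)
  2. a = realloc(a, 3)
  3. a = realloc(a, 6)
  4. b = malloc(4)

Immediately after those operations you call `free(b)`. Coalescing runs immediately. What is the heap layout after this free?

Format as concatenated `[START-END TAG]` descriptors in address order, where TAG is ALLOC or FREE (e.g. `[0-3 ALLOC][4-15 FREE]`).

Op 1: a = malloc(8) -> a = 0; heap: [0-7 ALLOC][8-23 FREE]
Op 2: a = realloc(a, 3) -> a = 0; heap: [0-2 ALLOC][3-23 FREE]
Op 3: a = realloc(a, 6) -> a = 0; heap: [0-5 ALLOC][6-23 FREE]
Op 4: b = malloc(4) -> b = 6; heap: [0-5 ALLOC][6-9 ALLOC][10-23 FREE]
free(b): b = 6 -> block [6-9 ALLOC]; mark free, coalesce with adjacent free neighbors -> [0-5 ALLOC][6-23 FREE]

Answer: [0-5 ALLOC][6-23 FREE]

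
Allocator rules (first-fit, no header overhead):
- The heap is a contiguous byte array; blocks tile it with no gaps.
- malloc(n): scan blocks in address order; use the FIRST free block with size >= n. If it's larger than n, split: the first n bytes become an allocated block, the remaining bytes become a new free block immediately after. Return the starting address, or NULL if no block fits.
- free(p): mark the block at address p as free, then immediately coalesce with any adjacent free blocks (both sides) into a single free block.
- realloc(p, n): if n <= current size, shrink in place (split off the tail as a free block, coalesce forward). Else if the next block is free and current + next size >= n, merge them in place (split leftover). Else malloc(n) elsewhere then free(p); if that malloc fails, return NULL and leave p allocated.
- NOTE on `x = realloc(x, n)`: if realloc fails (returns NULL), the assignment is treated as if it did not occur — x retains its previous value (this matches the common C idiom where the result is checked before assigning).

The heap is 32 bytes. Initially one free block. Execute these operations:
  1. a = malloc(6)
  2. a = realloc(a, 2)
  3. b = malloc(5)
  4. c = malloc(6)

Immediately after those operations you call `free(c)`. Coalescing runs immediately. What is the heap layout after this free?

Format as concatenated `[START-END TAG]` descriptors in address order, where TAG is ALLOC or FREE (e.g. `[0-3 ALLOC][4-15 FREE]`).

Answer: [0-1 ALLOC][2-6 ALLOC][7-31 FREE]

Derivation:
Op 1: a = malloc(6) -> a = 0; heap: [0-5 ALLOC][6-31 FREE]
Op 2: a = realloc(a, 2) -> a = 0; heap: [0-1 ALLOC][2-31 FREE]
Op 3: b = malloc(5) -> b = 2; heap: [0-1 ALLOC][2-6 ALLOC][7-31 FREE]
Op 4: c = malloc(6) -> c = 7; heap: [0-1 ALLOC][2-6 ALLOC][7-12 ALLOC][13-31 FREE]
free(c): c = 7 -> block [7-12 ALLOC]; mark free, coalesce with adjacent free neighbors -> [0-1 ALLOC][2-6 ALLOC][7-31 FREE]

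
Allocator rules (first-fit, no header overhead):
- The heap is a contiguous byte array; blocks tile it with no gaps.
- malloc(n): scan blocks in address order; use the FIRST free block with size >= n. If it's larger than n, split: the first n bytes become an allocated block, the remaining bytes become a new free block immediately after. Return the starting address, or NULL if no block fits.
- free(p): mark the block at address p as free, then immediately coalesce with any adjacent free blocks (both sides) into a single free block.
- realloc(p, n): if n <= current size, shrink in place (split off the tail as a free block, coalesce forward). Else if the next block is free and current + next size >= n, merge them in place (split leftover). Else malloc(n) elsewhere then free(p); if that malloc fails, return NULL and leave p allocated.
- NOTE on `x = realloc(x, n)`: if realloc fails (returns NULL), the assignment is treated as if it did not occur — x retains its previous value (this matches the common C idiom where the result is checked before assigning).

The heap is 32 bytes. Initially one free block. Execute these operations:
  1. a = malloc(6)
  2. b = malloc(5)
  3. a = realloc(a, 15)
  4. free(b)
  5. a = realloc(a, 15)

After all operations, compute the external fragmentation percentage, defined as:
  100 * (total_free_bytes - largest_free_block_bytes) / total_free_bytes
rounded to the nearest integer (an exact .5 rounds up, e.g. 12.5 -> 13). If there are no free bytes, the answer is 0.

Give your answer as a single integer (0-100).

Op 1: a = malloc(6) -> a = 0; heap: [0-5 ALLOC][6-31 FREE]
Op 2: b = malloc(5) -> b = 6; heap: [0-5 ALLOC][6-10 ALLOC][11-31 FREE]
Op 3: a = realloc(a, 15) -> a = 11; heap: [0-5 FREE][6-10 ALLOC][11-25 ALLOC][26-31 FREE]
Op 4: free(b) -> (freed b); heap: [0-10 FREE][11-25 ALLOC][26-31 FREE]
Op 5: a = realloc(a, 15) -> a = 11; heap: [0-10 FREE][11-25 ALLOC][26-31 FREE]
Free blocks: [11 6] total_free=17 largest=11 -> 100*(17-11)/17 = 600/17 ≈ 35.294 -> rounds to 35

Answer: 35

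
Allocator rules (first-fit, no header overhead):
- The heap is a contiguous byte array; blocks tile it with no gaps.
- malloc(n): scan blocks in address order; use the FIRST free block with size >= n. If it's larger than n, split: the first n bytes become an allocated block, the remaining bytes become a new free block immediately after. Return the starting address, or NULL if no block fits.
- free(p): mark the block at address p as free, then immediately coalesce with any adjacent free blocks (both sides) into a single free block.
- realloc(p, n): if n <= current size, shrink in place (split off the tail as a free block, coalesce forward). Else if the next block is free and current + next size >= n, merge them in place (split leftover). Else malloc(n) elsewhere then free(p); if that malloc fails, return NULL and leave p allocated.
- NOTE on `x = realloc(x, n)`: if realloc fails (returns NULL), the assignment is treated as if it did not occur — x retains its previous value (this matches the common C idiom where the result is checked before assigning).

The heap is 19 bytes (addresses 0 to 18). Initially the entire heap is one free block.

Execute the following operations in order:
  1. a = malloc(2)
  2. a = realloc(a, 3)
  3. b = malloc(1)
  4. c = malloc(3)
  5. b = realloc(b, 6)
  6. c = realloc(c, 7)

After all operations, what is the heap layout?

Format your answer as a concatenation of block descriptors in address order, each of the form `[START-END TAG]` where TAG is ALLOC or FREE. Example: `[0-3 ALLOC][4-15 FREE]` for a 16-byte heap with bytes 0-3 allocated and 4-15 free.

Op 1: a = malloc(2) -> a = 0; heap: [0-1 ALLOC][2-18 FREE]
Op 2: a = realloc(a, 3) -> a = 0; heap: [0-2 ALLOC][3-18 FREE]
Op 3: b = malloc(1) -> b = 3; heap: [0-2 ALLOC][3-3 ALLOC][4-18 FREE]
Op 4: c = malloc(3) -> c = 4; heap: [0-2 ALLOC][3-3 ALLOC][4-6 ALLOC][7-18 FREE]
Op 5: b = realloc(b, 6) -> b = 7; heap: [0-2 ALLOC][3-3 FREE][4-6 ALLOC][7-12 ALLOC][13-18 FREE]
Op 6: c = realloc(c, 7) -> NULL (c unchanged); heap: [0-2 ALLOC][3-3 FREE][4-6 ALLOC][7-12 ALLOC][13-18 FREE]

Answer: [0-2 ALLOC][3-3 FREE][4-6 ALLOC][7-12 ALLOC][13-18 FREE]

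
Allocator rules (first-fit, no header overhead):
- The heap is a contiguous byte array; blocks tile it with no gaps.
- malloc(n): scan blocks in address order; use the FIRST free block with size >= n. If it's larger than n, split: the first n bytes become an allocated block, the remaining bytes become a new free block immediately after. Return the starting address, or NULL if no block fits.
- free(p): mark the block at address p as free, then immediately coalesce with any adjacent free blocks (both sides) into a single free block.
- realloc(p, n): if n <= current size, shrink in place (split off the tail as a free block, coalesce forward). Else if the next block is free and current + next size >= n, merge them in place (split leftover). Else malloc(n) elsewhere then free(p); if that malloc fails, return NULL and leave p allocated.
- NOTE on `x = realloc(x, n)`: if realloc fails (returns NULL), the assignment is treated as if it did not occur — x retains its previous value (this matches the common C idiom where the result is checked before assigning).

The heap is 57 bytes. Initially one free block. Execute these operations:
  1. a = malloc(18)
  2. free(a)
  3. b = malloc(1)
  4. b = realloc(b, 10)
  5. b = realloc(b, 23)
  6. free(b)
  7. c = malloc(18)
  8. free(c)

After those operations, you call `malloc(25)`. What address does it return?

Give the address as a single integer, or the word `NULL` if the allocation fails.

Answer: 0

Derivation:
Op 1: a = malloc(18) -> a = 0; heap: [0-17 ALLOC][18-56 FREE]
Op 2: free(a) -> (freed a); heap: [0-56 FREE]
Op 3: b = malloc(1) -> b = 0; heap: [0-0 ALLOC][1-56 FREE]
Op 4: b = realloc(b, 10) -> b = 0; heap: [0-9 ALLOC][10-56 FREE]
Op 5: b = realloc(b, 23) -> b = 0; heap: [0-22 ALLOC][23-56 FREE]
Op 6: free(b) -> (freed b); heap: [0-56 FREE]
Op 7: c = malloc(18) -> c = 0; heap: [0-17 ALLOC][18-56 FREE]
Op 8: free(c) -> (freed c); heap: [0-56 FREE]
malloc(25): first-fit scan over [0-56 FREE] -> 0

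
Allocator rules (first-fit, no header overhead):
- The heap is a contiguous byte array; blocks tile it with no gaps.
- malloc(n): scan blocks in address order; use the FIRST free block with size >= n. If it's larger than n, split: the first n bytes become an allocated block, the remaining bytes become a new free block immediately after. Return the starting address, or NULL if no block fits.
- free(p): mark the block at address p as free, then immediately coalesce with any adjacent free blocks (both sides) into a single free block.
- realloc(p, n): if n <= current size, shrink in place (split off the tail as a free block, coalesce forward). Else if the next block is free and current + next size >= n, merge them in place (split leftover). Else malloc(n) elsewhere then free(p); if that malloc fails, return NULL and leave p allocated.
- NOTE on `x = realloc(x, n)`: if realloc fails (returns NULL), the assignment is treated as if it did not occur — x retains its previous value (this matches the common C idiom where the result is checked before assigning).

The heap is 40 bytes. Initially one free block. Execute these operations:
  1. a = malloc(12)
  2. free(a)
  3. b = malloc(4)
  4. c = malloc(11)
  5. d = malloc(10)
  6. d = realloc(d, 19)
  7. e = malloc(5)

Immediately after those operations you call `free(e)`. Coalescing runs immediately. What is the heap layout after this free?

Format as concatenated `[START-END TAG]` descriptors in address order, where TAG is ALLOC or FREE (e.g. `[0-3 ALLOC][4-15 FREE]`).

Op 1: a = malloc(12) -> a = 0; heap: [0-11 ALLOC][12-39 FREE]
Op 2: free(a) -> (freed a); heap: [0-39 FREE]
Op 3: b = malloc(4) -> b = 0; heap: [0-3 ALLOC][4-39 FREE]
Op 4: c = malloc(11) -> c = 4; heap: [0-3 ALLOC][4-14 ALLOC][15-39 FREE]
Op 5: d = malloc(10) -> d = 15; heap: [0-3 ALLOC][4-14 ALLOC][15-24 ALLOC][25-39 FREE]
Op 6: d = realloc(d, 19) -> d = 15; heap: [0-3 ALLOC][4-14 ALLOC][15-33 ALLOC][34-39 FREE]
Op 7: e = malloc(5) -> e = 34; heap: [0-3 ALLOC][4-14 ALLOC][15-33 ALLOC][34-38 ALLOC][39-39 FREE]
free(e): e = 34 -> block [34-38 ALLOC]; mark free, coalesce with adjacent free neighbors -> [0-3 ALLOC][4-14 ALLOC][15-33 ALLOC][34-39 FREE]

Answer: [0-3 ALLOC][4-14 ALLOC][15-33 ALLOC][34-39 FREE]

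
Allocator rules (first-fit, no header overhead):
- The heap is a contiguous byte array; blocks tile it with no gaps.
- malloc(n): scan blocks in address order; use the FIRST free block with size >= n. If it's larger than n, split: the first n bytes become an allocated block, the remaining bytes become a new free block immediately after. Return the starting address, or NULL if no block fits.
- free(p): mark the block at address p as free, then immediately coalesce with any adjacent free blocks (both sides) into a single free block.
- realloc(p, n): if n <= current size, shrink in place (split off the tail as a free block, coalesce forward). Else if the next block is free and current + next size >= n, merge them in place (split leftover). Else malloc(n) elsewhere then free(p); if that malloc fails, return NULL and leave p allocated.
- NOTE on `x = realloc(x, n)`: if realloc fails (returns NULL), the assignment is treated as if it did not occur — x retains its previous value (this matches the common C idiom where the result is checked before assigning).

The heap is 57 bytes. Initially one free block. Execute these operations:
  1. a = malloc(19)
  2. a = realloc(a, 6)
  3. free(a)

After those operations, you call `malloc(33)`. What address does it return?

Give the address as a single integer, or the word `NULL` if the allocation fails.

Op 1: a = malloc(19) -> a = 0; heap: [0-18 ALLOC][19-56 FREE]
Op 2: a = realloc(a, 6) -> a = 0; heap: [0-5 ALLOC][6-56 FREE]
Op 3: free(a) -> (freed a); heap: [0-56 FREE]
malloc(33): first-fit scan over [0-56 FREE] -> 0

Answer: 0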